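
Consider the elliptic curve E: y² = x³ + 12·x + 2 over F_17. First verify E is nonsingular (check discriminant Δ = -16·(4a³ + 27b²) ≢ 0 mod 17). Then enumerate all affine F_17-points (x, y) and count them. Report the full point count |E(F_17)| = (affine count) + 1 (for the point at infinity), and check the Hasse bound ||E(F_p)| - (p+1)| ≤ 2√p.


Affine points = {(0, 6), (0, 11), (1, 7), (1, 10), (2, 0), (5, 0), (6, 1), (6, 16), (7, 2), (7, 15), (8, 7), (8, 10), (10, 0), (12, 2), (12, 15), (13, 3), (13, 14), (15, 2), (15, 15)}; affine count = 19; |E(F_17)| = 20.

Discriminant check: Δ ∝ 4a³ + 27b² = 4·12³ + 27·2² = 4·1728 + 27·4 ≡ 16 (mod 17). Nonzero ⇒ E is nonsingular.
For each x ∈ F_17, compute rhs = x³ + 12·x + 2 mod 17, then count y ∈ F_17 with y² ≡ rhs.
  x = 0: rhs = 2, matching y values: 6, 11 (2 points).
  x = 1: rhs = 15, matching y values: 7, 10 (2 points).
  x = 2: rhs = 0, matching y values: 0 (1 points).
  x = 3: rhs = 14, matching y values: none (0 points).
  x = 4: rhs = 12, matching y values: none (0 points).
  x = 5: rhs = 0, matching y values: 0 (1 points).
  x = 6: rhs = 1, matching y values: 1, 16 (2 points).
  x = 7: rhs = 4, matching y values: 2, 15 (2 points).
  x = 8: rhs = 15, matching y values: 7, 10 (2 points).
  x = 9: rhs = 6, matching y values: none (0 points).
  x = 10: rhs = 0, matching y values: 0 (1 points).
  x = 11: rhs = 3, matching y values: none (0 points).
  x = 12: rhs = 4, matching y values: 2, 15 (2 points).
  x = 13: rhs = 9, matching y values: 3, 14 (2 points).
  x = 14: rhs = 7, matching y values: none (0 points).
  x = 15: rhs = 4, matching y values: 2, 15 (2 points).
  x = 16: rhs = 6, matching y values: none (0 points).
Total affine count: 19.
Full point count |E(F_17)| = 19 + 1 = 20.
Hasse bound: |20 − (17+1)| = |2| = 2 ≤ 2√17 ≈ 8.2462 ✓.


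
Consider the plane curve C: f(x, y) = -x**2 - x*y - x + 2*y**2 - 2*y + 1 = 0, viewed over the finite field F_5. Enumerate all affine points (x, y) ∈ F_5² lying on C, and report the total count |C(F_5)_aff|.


Affine F_5-points: {(0, 2), (0, 4), (2, 0), (2, 2)}; count = 4.

For each of the 25 pairs (x, y) ∈ F_5², evaluate f(x, y) mod 5. Record the zeros.
  x = 0: [0↦1, 1↦1, 2↦0, 3↦3, 4↦0]  zeros at y ∈ {2, 4}
  x = 1: [0↦4, 1↦3, 2↦1, 3↦3, 4↦4]  zeros at y ∈ ∅
  x = 2: [0↦0, 1↦3, 2↦0, 3↦1, 4↦1]  zeros at y ∈ {0, 2}
  x = 3: [0↦4, 1↦1, 2↦2, 3↦2, 4↦1]  zeros at y ∈ ∅
  x = 4: [0↦1, 1↦2, 2↦2, 3↦1, 4↦4]  zeros at y ∈ ∅
Collecting zeros: affine points = {(0, 2), (0, 4), (2, 0), (2, 2)}.
Total count |C(F_5)_aff| = 4.


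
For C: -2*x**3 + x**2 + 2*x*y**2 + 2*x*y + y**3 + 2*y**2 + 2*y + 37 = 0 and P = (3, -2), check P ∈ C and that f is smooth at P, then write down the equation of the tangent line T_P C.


Tangent line at P: -44*x - 12*y + 108 = 0.

Step 1: f(3, -2) = 0, so P lies on C.
Step 2: partial derivatives
  f_x(x, y) = -6*x**2 + 2*x + 2*y**2 + 2*y, f_y(x, y) = 4*x*y + 2*x + 3*y**2 + 4*y + 2.
  f_x(P) = -44, f_y(P) = -12 (gradient nonzero, so P is smooth).
Step 3: tangent line at P: -44·(x − 3) + -12·(y − -2) = 0.
Expanding: -44*x - 12*y + 108 = 0.


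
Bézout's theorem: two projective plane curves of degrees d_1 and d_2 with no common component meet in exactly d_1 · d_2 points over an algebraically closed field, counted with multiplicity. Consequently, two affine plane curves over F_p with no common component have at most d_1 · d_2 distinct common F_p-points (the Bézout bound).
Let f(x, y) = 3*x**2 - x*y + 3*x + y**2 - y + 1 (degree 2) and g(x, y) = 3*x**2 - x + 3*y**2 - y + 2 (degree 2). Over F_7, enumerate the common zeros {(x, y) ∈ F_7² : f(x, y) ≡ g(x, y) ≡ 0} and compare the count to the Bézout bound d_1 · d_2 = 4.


Common zeros: {(1, 2)}; count = 1; Bézout bound = 4.

deg(f) = 2, deg(g) = 2, so Bézout bound = 4.
Scan x ∈ F_7. For each x, list the y ∈ F_7 with f(x, y) ≡ 0 and those with g(x, y) ≡ 0 (mod 7); the common zeros in that column are the intersection.
  x = 0: f ≡ 0 at y ∈ {3, 5}; g ≡ 0 at y ∈ ∅; common: ∅.
  x = 1: f ≡ 0 at y ∈ {0, 2}; g ≡ 0 at y ∈ {2, 3}; common: {2}.
  x = 2: f ≡ 0 at y ∈ ∅; g ≡ 0 at y ∈ {1, 4}; common: ∅.
  x = 3: f ≡ 0 at y ∈ {5, 6}; g ≡ 0 at y ∈ {1, 4}; common: ∅.
  x = 4: f ≡ 0 at y ∈ ∅; g ≡ 0 at y ∈ {2, 3}; common: ∅.
  x = 5: f ≡ 0 at y ∈ {0, 6}; g ≡ 0 at y ∈ ∅; common: ∅.
  x = 6: f ≡ 0 at y ∈ ∅; g ≡ 0 at y ∈ ∅; common: ∅.
Collecting: common zeros = {(1, 2)}, so the count is 1.
Comparison with the Bézout bound: 1 ≤ 4 = deg(f)·deg(g), as expected for curves with no common component (the affine F_7-count falls short of the bound because intersections may lie at infinity, over extension fields, or carry multiplicity).


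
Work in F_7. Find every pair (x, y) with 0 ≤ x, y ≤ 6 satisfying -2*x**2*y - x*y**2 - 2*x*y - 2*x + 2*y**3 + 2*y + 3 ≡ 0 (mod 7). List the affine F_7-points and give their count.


Affine F_7-points: {(0, 1), (0, 3), (1, 1), (1, 4), (1, 6), (3, 3), (3, 6), (5, 0)}; count = 8.

For each of the 49 pairs (x, y) ∈ F_7², evaluate f(x, y) mod 7. Record the zeros.
  x = 0: [0↦3, 1↦0, 2↦2, 3↦0, 4↦6, 5↦4, 6↦6]  zeros at y ∈ {1, 3}
  x = 1: [0↦1, 1↦0, 2↦2, 3↦5, 4↦0, 5↦6, 6↦0]  zeros at y ∈ {1, 4, 6}
  x = 2: [0↦6, 1↦3, 2↦1, 3↦5, 4↦6, 5↦2, 6↦5]  zeros at y ∈ ∅
  x = 3: [0↦4, 1↦2, 2↦6, 3↦0, 4↦3, 5↦6, 6↦0]  zeros at y ∈ {3, 6}
  x = 4: [0↦2, 1↦4, 2↦3, 3↦4, 4↦5, 5↦4, 6↦6]  zeros at y ∈ ∅
  x = 5: [0↦0, 1↦2, 2↦6, 3↦3, 4↦5, 5↦3, 6↦2]  zeros at y ∈ {0}
  x = 6: [0↦5, 1↦3, 2↦1, 3↦4, 4↦3, 5↦3, 6↦2]  zeros at y ∈ ∅
Collecting zeros: affine points = {(0, 1), (0, 3), (1, 1), (1, 4), (1, 6), (3, 3), (3, 6), (5, 0)}.
Total count |C(F_7)_aff| = 8.


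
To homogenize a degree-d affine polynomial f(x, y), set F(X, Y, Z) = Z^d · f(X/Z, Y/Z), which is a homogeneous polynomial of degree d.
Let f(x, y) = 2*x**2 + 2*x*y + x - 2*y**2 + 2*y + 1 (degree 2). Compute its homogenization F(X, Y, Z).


F(X, Y, Z) = 2*X**2 + 2*X*Y + X*Z - 2*Y**2 + 2*Y*Z + Z**2

deg(f) = 2.
Substitute x = X/Z, y = Y/Z into f, then multiply by Z^2.
  monomial 2·x^2·y^0 ↦ 2·X^2·Y^0·Z^0.
  monomial 2·x^1·y^1 ↦ 2·X^1·Y^1·Z^0.
  monomial 1·x^1·y^0 ↦ 1·X^1·Y^0·Z^1.
  monomial -2·x^0·y^2 ↦ -2·X^0·Y^2·Z^0.
  monomial 2·x^0·y^1 ↦ 2·X^0·Y^1·Z^1.
  monomial 1·x^0·y^0 ↦ 1·X^0·Y^0·Z^2.
Collecting: F(X, Y, Z) = 2*X**2 + 2*X*Y + X*Z - 2*Y**2 + 2*Y*Z + Z**2.


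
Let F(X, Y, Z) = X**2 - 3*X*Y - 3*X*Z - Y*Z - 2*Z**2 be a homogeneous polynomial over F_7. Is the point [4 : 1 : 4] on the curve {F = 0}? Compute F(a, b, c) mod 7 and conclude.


F(4,1,4) ≡ 4 (mod 7); P is NOT on the curve.

Evaluate F(4, 1, 4) term-by-term (mod 7).
  X**2 ↦ 1·16·1·1 = 16
  -3*X*Y ↦ -3·4·1·1 = -12
  -3*X*Z ↦ -3·4·1·4 = -48
  -Y*Z ↦ -1·1·1·4 = -4
  -2*Z**2 ↦ -2·1·1·16 = -32
Sum: F(4, 1, 4) = (16) + (-12) + (-48) + (-4) + (-32) = -80.
Reducing mod 7: -80 ≡ 4 (mod 7).
Since F(a, b, c) ≡ 4 ≠ 0 (mod 7), P does NOT lie on the curve.


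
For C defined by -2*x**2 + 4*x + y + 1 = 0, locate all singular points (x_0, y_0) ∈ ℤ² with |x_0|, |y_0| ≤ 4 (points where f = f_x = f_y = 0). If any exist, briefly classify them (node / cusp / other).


No singular points in the scanned grid; C is smooth there.

Compute partial derivatives:
  f_x = 4 - 4*x.
  f_y = 1.
f_y = 1 is a nonzero constant, so f_y never vanishes: no point (x, y) can satisfy f = f_x = f_y = 0. In particular no (x, y) ∈ {−4, ..., 4}² is singular; the curve is smooth.


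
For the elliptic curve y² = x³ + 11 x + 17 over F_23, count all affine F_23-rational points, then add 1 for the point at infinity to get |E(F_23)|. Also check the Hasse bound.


Affine points = {(1, 11), (1, 12), (2, 1), (2, 22), (3, 10), (3, 13), (5, 6), (5, 17), (6, 0), (7, 0), (10, 0), (19, 1), (19, 22), (20, 7), (20, 16)}; affine count = 15; |E(F_23)| = 16.

Discriminant check: Δ ∝ 4a³ + 27b² = 4·11³ + 27·17² = 4·1331 + 27·289 ≡ 17 (mod 23). Nonzero ⇒ E is nonsingular.
For each x ∈ F_23, compute rhs = x³ + 11·x + 17 mod 23, then count y ∈ F_23 with y² ≡ rhs.
  x = 0: rhs = 17, matching y values: none (0 points).
  x = 1: rhs = 6, matching y values: 11, 12 (2 points).
  x = 2: rhs = 1, matching y values: 1, 22 (2 points).
  x = 3: rhs = 8, matching y values: 10, 13 (2 points).
  x = 4: rhs = 10, matching y values: none (0 points).
  x = 5: rhs = 13, matching y values: 6, 17 (2 points).
  x = 6: rhs = 0, matching y values: 0 (1 points).
  x = 7: rhs = 0, matching y values: 0 (1 points).
  x = 8: rhs = 19, matching y values: none (0 points).
  x = 9: rhs = 17, matching y values: none (0 points).
  x = 10: rhs = 0, matching y values: 0 (1 points).
  x = 11: rhs = 20, matching y values: none (0 points).
  x = 12: rhs = 14, matching y values: none (0 points).
  x = 13: rhs = 11, matching y values: none (0 points).
  x = 14: rhs = 17, matching y values: none (0 points).
  x = 15: rhs = 15, matching y values: none (0 points).
  x = 16: rhs = 11, matching y values: none (0 points).
  x = 17: rhs = 11, matching y values: none (0 points).
  x = 18: rhs = 21, matching y values: none (0 points).
  x = 19: rhs = 1, matching y values: 1, 22 (2 points).
  x = 20: rhs = 3, matching y values: 7, 16 (2 points).
  x = 21: rhs = 10, matching y values: none (0 points).
  x = 22: rhs = 5, matching y values: none (0 points).
Total affine count: 15.
Full point count |E(F_23)| = 15 + 1 = 16.
Hasse bound: |16 − (23+1)| = |-8| = 8 ≤ 2√23 ≈ 9.5917 ✓.


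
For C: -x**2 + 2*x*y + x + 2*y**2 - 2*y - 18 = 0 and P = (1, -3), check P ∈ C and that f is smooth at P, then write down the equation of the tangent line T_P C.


Tangent line at P: -7*x - 12*y - 29 = 0.

Step 1: f(1, -3) = 0, so P lies on C.
Step 2: partial derivatives
  f_x(x, y) = -2*x + 2*y + 1, f_y(x, y) = 2*x + 4*y - 2.
  f_x(P) = -7, f_y(P) = -12 (gradient nonzero, so P is smooth).
Step 3: tangent line at P: -7·(x − 1) + -12·(y − -3) = 0.
Expanding: -7*x - 12*y - 29 = 0.


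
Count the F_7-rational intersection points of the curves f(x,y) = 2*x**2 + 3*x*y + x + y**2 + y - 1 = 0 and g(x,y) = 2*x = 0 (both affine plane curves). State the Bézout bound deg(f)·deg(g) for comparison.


Common zeros: ∅; count = 0; Bézout bound = 2.

deg(f) = 2, deg(g) = 1, so Bézout bound = 2.
Scan x ∈ F_7. For each x, list the y ∈ F_7 with f(x, y) ≡ 0 and those with g(x, y) ≡ 0 (mod 7); the common zeros in that column are the intersection.
  x = 0: f ≡ 0 at y ∈ ∅; g ≡ 0 at y ∈ {0, 1, 2, 3, 4, 5, 6}; common: ∅.
  x = 1: f ≡ 0 at y ∈ {1, 2}; g ≡ 0 at y ∈ ∅; common: ∅.
  x = 2: f ≡ 0 at y ∈ ∅; g ≡ 0 at y ∈ ∅; common: ∅.
  x = 3: f ≡ 0 at y ∈ ∅; g ≡ 0 at y ∈ ∅; common: ∅.
  x = 4: f ≡ 0 at y ∈ {0, 1}; g ≡ 0 at y ∈ ∅; common: ∅.
  x = 5: f ≡ 0 at y ∈ ∅; g ≡ 0 at y ∈ ∅; common: ∅.
  x = 6: f ≡ 0 at y ∈ {0, 2}; g ≡ 0 at y ∈ ∅; common: ∅.
Collecting: common zeros = ∅, so the count is 0.
Comparison with the Bézout bound: 0 ≤ 2 = deg(f)·deg(g), as expected for curves with no common component (the affine F_7-count falls short of the bound because intersections may lie at infinity, over extension fields, or carry multiplicity).


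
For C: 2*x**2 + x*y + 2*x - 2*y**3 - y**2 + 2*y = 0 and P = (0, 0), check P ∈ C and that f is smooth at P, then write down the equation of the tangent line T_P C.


Tangent line at P: 2*x + 2*y = 0.

Step 1: f(0, 0) = 0, so P lies on C.
Step 2: partial derivatives
  f_x(x, y) = 4*x + y + 2, f_y(x, y) = x - 6*y**2 - 2*y + 2.
  f_x(P) = 2, f_y(P) = 2 (gradient nonzero, so P is smooth).
Step 3: tangent line at P: 2·(x − 0) + 2·(y − 0) = 0.
Expanding: 2*x + 2*y = 0.


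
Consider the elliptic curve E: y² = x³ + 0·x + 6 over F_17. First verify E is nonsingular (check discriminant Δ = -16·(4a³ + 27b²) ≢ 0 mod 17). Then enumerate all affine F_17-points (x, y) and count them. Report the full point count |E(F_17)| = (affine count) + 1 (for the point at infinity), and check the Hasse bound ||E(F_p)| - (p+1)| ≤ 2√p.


Affine points = {(3, 4), (3, 13), (4, 6), (4, 11), (6, 1), (6, 16), (7, 3), (7, 14), (8, 5), (8, 12), (9, 2), (9, 15), (12, 0), (14, 8), (14, 9), (15, 7), (15, 10)}; affine count = 17; |E(F_17)| = 18.

Discriminant check: Δ ∝ 4a³ + 27b² = 4·0³ + 27·6² = 4·0 + 27·36 ≡ 3 (mod 17). Nonzero ⇒ E is nonsingular.
For each x ∈ F_17, compute rhs = x³ + 0·x + 6 mod 17, then count y ∈ F_17 with y² ≡ rhs.
  x = 0: rhs = 6, matching y values: none (0 points).
  x = 1: rhs = 7, matching y values: none (0 points).
  x = 2: rhs = 14, matching y values: none (0 points).
  x = 3: rhs = 16, matching y values: 4, 13 (2 points).
  x = 4: rhs = 2, matching y values: 6, 11 (2 points).
  x = 5: rhs = 12, matching y values: none (0 points).
  x = 6: rhs = 1, matching y values: 1, 16 (2 points).
  x = 7: rhs = 9, matching y values: 3, 14 (2 points).
  x = 8: rhs = 8, matching y values: 5, 12 (2 points).
  x = 9: rhs = 4, matching y values: 2, 15 (2 points).
  x = 10: rhs = 3, matching y values: none (0 points).
  x = 11: rhs = 11, matching y values: none (0 points).
  x = 12: rhs = 0, matching y values: 0 (1 points).
  x = 13: rhs = 10, matching y values: none (0 points).
  x = 14: rhs = 13, matching y values: 8, 9 (2 points).
  x = 15: rhs = 15, matching y values: 7, 10 (2 points).
  x = 16: rhs = 5, matching y values: none (0 points).
Total affine count: 17.
Full point count |E(F_17)| = 17 + 1 = 18.
Hasse bound: |18 − (17+1)| = |0| = 0 ≤ 2√17 ≈ 8.2462 ✓.


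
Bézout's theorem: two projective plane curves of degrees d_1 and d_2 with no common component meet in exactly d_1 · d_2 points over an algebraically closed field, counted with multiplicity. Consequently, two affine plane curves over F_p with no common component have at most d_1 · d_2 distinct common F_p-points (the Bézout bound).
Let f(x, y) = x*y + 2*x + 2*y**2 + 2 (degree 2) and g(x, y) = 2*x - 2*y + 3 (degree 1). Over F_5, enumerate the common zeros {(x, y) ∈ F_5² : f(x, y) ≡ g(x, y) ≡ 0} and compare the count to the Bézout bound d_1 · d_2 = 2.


Common zeros: {(2, 1), (4, 3)}; count = 2; Bézout bound = 2.

deg(f) = 2, deg(g) = 1, so Bézout bound = 2.
Scan x ∈ F_5. For each x, list the y ∈ F_5 with f(x, y) ≡ 0 and those with g(x, y) ≡ 0 (mod 5); the common zeros in that column are the intersection.
  x = 0: f ≡ 0 at y ∈ {2, 3}; g ≡ 0 at y ∈ {4}; common: ∅.
  x = 1: f ≡ 0 at y ∈ {3, 4}; g ≡ 0 at y ∈ {0}; common: ∅.
  x = 2: f ≡ 0 at y ∈ {1, 3}; g ≡ 0 at y ∈ {1}; common: {1}.
  x = 3: f ≡ 0 at y ∈ {3}; g ≡ 0 at y ∈ {2}; common: ∅.
  x = 4: f ≡ 0 at y ∈ {0, 3}; g ≡ 0 at y ∈ {3}; common: {3}.
Collecting: common zeros = {(2, 1), (4, 3)}, so the count is 2.
Comparison with the Bézout bound: 2 ≤ 2 = deg(f)·deg(g), as expected for curves with no common component (the bound is attained).


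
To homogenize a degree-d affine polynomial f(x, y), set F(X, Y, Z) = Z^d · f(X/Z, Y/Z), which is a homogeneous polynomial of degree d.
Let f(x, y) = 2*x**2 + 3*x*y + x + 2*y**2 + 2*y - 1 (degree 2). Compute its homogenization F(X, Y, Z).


F(X, Y, Z) = 2*X**2 + 3*X*Y + X*Z + 2*Y**2 + 2*Y*Z - Z**2

deg(f) = 2.
Substitute x = X/Z, y = Y/Z into f, then multiply by Z^2.
  monomial 2·x^2·y^0 ↦ 2·X^2·Y^0·Z^0.
  monomial 3·x^1·y^1 ↦ 3·X^1·Y^1·Z^0.
  monomial 1·x^1·y^0 ↦ 1·X^1·Y^0·Z^1.
  monomial 2·x^0·y^2 ↦ 2·X^0·Y^2·Z^0.
  monomial 2·x^0·y^1 ↦ 2·X^0·Y^1·Z^1.
  monomial -1·x^0·y^0 ↦ -1·X^0·Y^0·Z^2.
Collecting: F(X, Y, Z) = 2*X**2 + 3*X*Y + X*Z + 2*Y**2 + 2*Y*Z - Z**2.


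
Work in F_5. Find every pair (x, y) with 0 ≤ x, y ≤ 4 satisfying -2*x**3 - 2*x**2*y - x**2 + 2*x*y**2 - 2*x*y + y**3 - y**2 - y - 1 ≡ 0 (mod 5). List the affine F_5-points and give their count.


Affine F_5-points: {(2, 1), (3, 4), (4, 0)}; count = 3.

For each of the 25 pairs (x, y) ∈ F_5², evaluate f(x, y) mod 5. Record the zeros.
  x = 0: [0↦4, 1↦3, 2↦1, 3↦4, 4↦3]  zeros at y ∈ ∅
  x = 1: [0↦1, 1↦3, 2↦3, 3↦2, 4↦1]  zeros at y ∈ ∅
  x = 2: [0↦4, 1↦0, 2↦3, 3↦4, 4↦4]  zeros at y ∈ {1}
  x = 3: [0↦1, 1↦2, 2↦4, 3↦3, 4↦0]  zeros at y ∈ {4}
  x = 4: [0↦0, 1↦2, 2↦4, 3↦2, 4↦2]  zeros at y ∈ {0}
Collecting zeros: affine points = {(2, 1), (3, 4), (4, 0)}.
Total count |C(F_5)_aff| = 3.


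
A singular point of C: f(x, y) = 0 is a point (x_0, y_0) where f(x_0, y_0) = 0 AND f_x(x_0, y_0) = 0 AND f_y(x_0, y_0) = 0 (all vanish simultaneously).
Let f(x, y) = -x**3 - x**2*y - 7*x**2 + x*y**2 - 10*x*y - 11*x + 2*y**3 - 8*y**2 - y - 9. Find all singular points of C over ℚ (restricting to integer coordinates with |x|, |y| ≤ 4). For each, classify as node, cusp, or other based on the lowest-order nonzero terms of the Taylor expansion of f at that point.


Singular points: {(-3, 2)}; classification: cusp.

Compute partial derivatives:
  f_x = -3*x**2 - 2*x*y - 14*x + y**2 - 10*y - 11.
  f_y = -x**2 + 2*x*y - 10*x + 6*y**2 - 16*y - 1.
Scan x_0 ∈ {−4, ..., 4}. For each x_0, f_y(x_0, y) is a polynomial in y; find its integer roots y ∈ {−4, ..., 4}, then test f_x and f at those candidates.
  x = -4: f_y(-4, y) = 6*y**2 - 24*y + 23; no integer root y with |y| ≤ 4.
  x = -3: f_y(-3, y) = 6*y**2 - 22*y + 20; vanishes at y ∈ {2}. (-3, 2): f_x = 0, f = 0 — SINGULAR.
  x = -2: f_y(-2, y) = 6*y**2 - 20*y + 15; no integer root y with |y| ≤ 4.
  x = -1: f_y(-1, y) = 6*y**2 - 18*y + 8; no integer root y with |y| ≤ 4.
  x = 0: f_y(0, y) = 6*y**2 - 16*y - 1; no integer root y with |y| ≤ 4.
  x = 1: f_y(1, y) = 6*y**2 - 14*y - 12; vanishes at y ∈ {3}. (1, 3): f_x = -55 ≠ 0.
  x = 2: f_y(2, y) = 6*y**2 - 12*y - 25; no integer root y with |y| ≤ 4.
  x = 3: f_y(3, y) = 6*y**2 - 10*y - 40; no integer root y with |y| ≤ 4.
  x = 4: f_y(4, y) = 6*y**2 - 8*y - 57; no integer root y with |y| ≤ 4.
Only singular point on the grid: (-3, 2).
Classify: substitute x = -3 + u, y = 2 + v and expand: f = -u**3 - u**2*v + u*v**2 + 2*v**3 + v**2.
No constant or linear terms (consistent with a singular point). Quadratic part: v**2. Cubic part: -u**3 - u**2*v + u*v**2 + 2*v**3.
The quadratic part v**2 is a perfect square, so there is a single (double) tangent line v = 0, i.e. y = 2. Restricting the cubic part to that line (v = 0) leaves -u**3 ≠ 0, so f is not divisible by v and the branch is v² ≈ u**3 to lowest order — this is a cusp.
Classification: cusp.


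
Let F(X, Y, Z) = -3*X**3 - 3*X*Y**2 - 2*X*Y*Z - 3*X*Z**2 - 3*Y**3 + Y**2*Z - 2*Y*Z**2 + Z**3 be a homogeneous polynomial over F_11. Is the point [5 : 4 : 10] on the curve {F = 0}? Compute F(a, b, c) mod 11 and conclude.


F(5,4,10) ≡ 7 (mod 11); P is NOT on the curve.

Evaluate F(5, 4, 10) term-by-term (mod 11).
  -3*X**3 ↦ -3·125·1·1 = -375
  -3*X*Y**2 ↦ -3·5·16·1 = -240
  -2*X*Y*Z ↦ -2·5·4·10 = -400
  -3*X*Z**2 ↦ -3·5·1·100 = -1500
  -3*Y**3 ↦ -3·1·64·1 = -192
  Y**2*Z ↦ 1·1·16·10 = 160
  -2*Y*Z**2 ↦ -2·1·4·100 = -800
  Z**3 ↦ 1·1·1·1000 = 1000
Sum: F(5, 4, 10) = (-375) + (-240) + (-400) + (-1500) + (-192) + (160) + (-800) + (1000) = -2347.
Reducing mod 11: -2347 ≡ 7 (mod 11).
Since F(a, b, c) ≡ 7 ≠ 0 (mod 11), P does NOT lie on the curve.


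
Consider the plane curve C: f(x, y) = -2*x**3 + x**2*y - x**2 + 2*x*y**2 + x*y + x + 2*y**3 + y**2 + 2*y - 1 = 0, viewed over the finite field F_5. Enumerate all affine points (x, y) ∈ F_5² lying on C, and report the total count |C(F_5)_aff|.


Affine F_5-points: {(1, 3), (3, 4), (4, 2), (4, 3)}; count = 4.

For each of the 25 pairs (x, y) ∈ F_5², evaluate f(x, y) mod 5. Record the zeros.
  x = 0: [0↦4, 1↦4, 2↦3, 3↦3, 4↦1]  zeros at y ∈ ∅
  x = 1: [0↦2, 1↦1, 2↦3, 3↦0, 4↦4]  zeros at y ∈ {3}
  x = 2: [0↦1, 1↦1, 2↦3, 3↦4, 4↦1]  zeros at y ∈ ∅
  x = 3: [0↦4, 1↦2, 2↦1, 3↦3, 4↦0]  zeros at y ∈ {4}
  x = 4: [0↦4, 1↦2, 2↦0, 3↦0, 4↦4]  zeros at y ∈ {2, 3}
Collecting zeros: affine points = {(1, 3), (3, 4), (4, 2), (4, 3)}.
Total count |C(F_5)_aff| = 4.


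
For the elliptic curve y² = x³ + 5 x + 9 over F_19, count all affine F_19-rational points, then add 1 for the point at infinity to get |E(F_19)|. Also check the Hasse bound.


Affine points = {(0, 3), (0, 16), (4, 6), (4, 13), (5, 8), (5, 11), (7, 8), (7, 11), (9, 2), (9, 17), (12, 7), (12, 12), (14, 7), (14, 12), (15, 1), (15, 18), (16, 9), (16, 10)}; affine count = 18; |E(F_19)| = 19.

Discriminant check: Δ ∝ 4a³ + 27b² = 4·5³ + 27·9² = 4·125 + 27·81 ≡ 8 (mod 19). Nonzero ⇒ E is nonsingular.
For each x ∈ F_19, compute rhs = x³ + 5·x + 9 mod 19, then count y ∈ F_19 with y² ≡ rhs.
  x = 0: rhs = 9, matching y values: 3, 16 (2 points).
  x = 1: rhs = 15, matching y values: none (0 points).
  x = 2: rhs = 8, matching y values: none (0 points).
  x = 3: rhs = 13, matching y values: none (0 points).
  x = 4: rhs = 17, matching y values: 6, 13 (2 points).
  x = 5: rhs = 7, matching y values: 8, 11 (2 points).
  x = 6: rhs = 8, matching y values: none (0 points).
  x = 7: rhs = 7, matching y values: 8, 11 (2 points).
  x = 8: rhs = 10, matching y values: none (0 points).
  x = 9: rhs = 4, matching y values: 2, 17 (2 points).
  x = 10: rhs = 14, matching y values: none (0 points).
  x = 11: rhs = 8, matching y values: none (0 points).
  x = 12: rhs = 11, matching y values: 7, 12 (2 points).
  x = 13: rhs = 10, matching y values: none (0 points).
  x = 14: rhs = 11, matching y values: 7, 12 (2 points).
  x = 15: rhs = 1, matching y values: 1, 18 (2 points).
  x = 16: rhs = 5, matching y values: 9, 10 (2 points).
  x = 17: rhs = 10, matching y values: none (0 points).
  x = 18: rhs = 3, matching y values: none (0 points).
Total affine count: 18.
Full point count |E(F_19)| = 18 + 1 = 19.
Hasse bound: |19 − (19+1)| = |-1| = 1 ≤ 2√19 ≈ 8.7178 ✓.


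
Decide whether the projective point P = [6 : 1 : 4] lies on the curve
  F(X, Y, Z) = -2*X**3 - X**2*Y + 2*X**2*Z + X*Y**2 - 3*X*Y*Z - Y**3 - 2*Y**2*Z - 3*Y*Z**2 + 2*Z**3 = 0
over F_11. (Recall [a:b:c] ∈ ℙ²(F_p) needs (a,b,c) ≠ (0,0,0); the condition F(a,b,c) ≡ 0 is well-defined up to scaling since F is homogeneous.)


F(6,1,4) ≡ 1 (mod 11); P is NOT on the curve.

Evaluate F(6, 1, 4) term-by-term (mod 11).
  -2*X**3 ↦ -2·216·1·1 = -432
  -X**2*Y ↦ -1·36·1·1 = -36
  2*X**2*Z ↦ 2·36·1·4 = 288
  X*Y**2 ↦ 1·6·1·1 = 6
  -3*X*Y*Z ↦ -3·6·1·4 = -72
  -Y**3 ↦ -1·1·1·1 = -1
  -2*Y**2*Z ↦ -2·1·1·4 = -8
  -3*Y*Z**2 ↦ -3·1·1·16 = -48
  2*Z**3 ↦ 2·1·1·64 = 128
Sum: F(6, 1, 4) = (-432) + (-36) + (288) + (6) + (-72) + (-1) + (-8) + (-48) + (128) = -175.
Reducing mod 11: -175 ≡ 1 (mod 11).
Since F(a, b, c) ≡ 1 ≠ 0 (mod 11), P does NOT lie on the curve.


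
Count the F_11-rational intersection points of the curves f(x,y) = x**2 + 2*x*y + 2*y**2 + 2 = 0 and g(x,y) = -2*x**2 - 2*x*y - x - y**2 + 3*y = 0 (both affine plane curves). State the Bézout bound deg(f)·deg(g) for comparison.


Common zeros: {(2, 7), (5, 4)}; count = 2; Bézout bound = 4.

deg(f) = 2, deg(g) = 2, so Bézout bound = 4.
Scan x ∈ F_11. For each x, list the y ∈ F_11 with f(x, y) ≡ 0 and those with g(x, y) ≡ 0 (mod 11); the common zeros in that column are the intersection.
  x = 0: f ≡ 0 at y ∈ ∅; g ≡ 0 at y ∈ {0, 3}; common: ∅.
  x = 1: f ≡ 0 at y ∈ ∅; g ≡ 0 at y ∈ {6}; common: ∅.
  x = 2: f ≡ 0 at y ∈ {2, 7}; g ≡ 0 at y ∈ {3, 7}; common: {7}.
  x = 3: f ≡ 0 at y ∈ {0, 8}; g ≡ 0 at y ∈ ∅; common: ∅.
  x = 4: f ≡ 0 at y ∈ ∅; g ≡ 0 at y ∈ ∅; common: ∅.
  x = 5: f ≡ 0 at y ∈ {2, 4}; g ≡ 0 at y ∈ {0, 4}; common: {4}.
  x = 6: f ≡ 0 at y ∈ {7, 9}; g ≡ 0 at y ∈ {1}; common: ∅.
  x = 7: f ≡ 0 at y ∈ ∅; g ≡ 0 at y ∈ {4, 7}; common: ∅.
  x = 8: f ≡ 0 at y ∈ {0, 3}; g ≡ 0 at y ∈ ∅; common: ∅.
  x = 9: f ≡ 0 at y ∈ {4, 9}; g ≡ 0 at y ∈ {1, 6}; common: ∅.
  x = 10: f ≡ 0 at y ∈ ∅; g ≡ 0 at y ∈ ∅; common: ∅.
Collecting: common zeros = {(2, 7), (5, 4)}, so the count is 2.
Comparison with the Bézout bound: 2 ≤ 4 = deg(f)·deg(g), as expected for curves with no common component (the affine F_11-count falls short of the bound because intersections may lie at infinity, over extension fields, or carry multiplicity).


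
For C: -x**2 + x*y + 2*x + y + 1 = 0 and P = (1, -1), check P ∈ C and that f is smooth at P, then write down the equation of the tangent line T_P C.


Tangent line at P: -x + 2*y + 3 = 0.

Step 1: f(1, -1) = 0, so P lies on C.
Step 2: partial derivatives
  f_x(x, y) = -2*x + y + 2, f_y(x, y) = x + 1.
  f_x(P) = -1, f_y(P) = 2 (gradient nonzero, so P is smooth).
Step 3: tangent line at P: -1·(x − 1) + 2·(y − -1) = 0.
Expanding: -x + 2*y + 3 = 0.


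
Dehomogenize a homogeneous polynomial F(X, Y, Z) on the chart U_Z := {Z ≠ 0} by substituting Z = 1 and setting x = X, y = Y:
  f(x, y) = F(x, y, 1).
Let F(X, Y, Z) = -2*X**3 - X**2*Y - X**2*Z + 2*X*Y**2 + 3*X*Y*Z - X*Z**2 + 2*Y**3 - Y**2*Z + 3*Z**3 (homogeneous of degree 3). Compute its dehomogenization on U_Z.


f(x, y) = -2*x**3 - x**2*y - x**2 + 2*x*y**2 + 3*x*y - x + 2*y**3 - y**2 + 3

On U_Z we set Z = 1. Each monomial c·X^i·Y^j·Z^k in F becomes c·x^i·y^j·1^k = c·x^i·y^j.
Substituting Z = 1: F(X, Y, 1) = -2*x**3 - x**2*y - x**2 + 2*x*y**2 + 3*x*y - x + 2*y**3 - y**2 + 3.
Note: deg(f) ≤ deg(F) = 3; strict inequality happens when F is divisible by Z (lost terms).


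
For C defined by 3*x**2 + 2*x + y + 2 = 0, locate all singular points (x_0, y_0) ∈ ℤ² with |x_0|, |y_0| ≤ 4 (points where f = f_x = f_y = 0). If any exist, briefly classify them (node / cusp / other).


No singular points in the scanned grid; C is smooth there.

Compute partial derivatives:
  f_x = 6*x + 2.
  f_y = 1.
f_y = 1 is a nonzero constant, so f_y never vanishes: no point (x, y) can satisfy f = f_x = f_y = 0. In particular no (x, y) ∈ {−4, ..., 4}² is singular; the curve is smooth.


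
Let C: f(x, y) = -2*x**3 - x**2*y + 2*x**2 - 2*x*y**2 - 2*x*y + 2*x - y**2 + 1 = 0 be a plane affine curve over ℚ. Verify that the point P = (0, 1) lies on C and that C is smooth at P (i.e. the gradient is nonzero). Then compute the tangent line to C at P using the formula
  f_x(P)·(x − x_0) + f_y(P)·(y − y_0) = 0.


Tangent line at P: -2*x - 2*y + 2 = 0.

Step 1: f(0, 1) = 0, so P lies on C.
Step 2: partial derivatives
  f_x(x, y) = -6*x**2 - 2*x*y + 4*x - 2*y**2 - 2*y + 2, f_y(x, y) = -x**2 - 4*x*y - 2*x - 2*y.
  f_x(P) = -2, f_y(P) = -2 (gradient nonzero, so P is smooth).
Step 3: tangent line at P: -2·(x − 0) + -2·(y − 1) = 0.
Expanding: -2*x - 2*y + 2 = 0.


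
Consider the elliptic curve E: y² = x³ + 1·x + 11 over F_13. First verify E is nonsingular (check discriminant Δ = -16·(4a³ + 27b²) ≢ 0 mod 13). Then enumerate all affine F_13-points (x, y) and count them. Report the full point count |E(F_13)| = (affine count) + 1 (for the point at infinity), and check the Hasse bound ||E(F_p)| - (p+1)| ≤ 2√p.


Affine points = {(1, 0), (4, 1), (4, 12), (6, 5), (6, 8), (7, 6), (7, 7), (11, 1), (11, 12), (12, 3), (12, 10)}; affine count = 11; |E(F_13)| = 12.

Discriminant check: Δ ∝ 4a³ + 27b² = 4·1³ + 27·11² = 4·1 + 27·121 ≡ 8 (mod 13). Nonzero ⇒ E is nonsingular.
For each x ∈ F_13, compute rhs = x³ + 1·x + 11 mod 13, then count y ∈ F_13 with y² ≡ rhs.
  x = 0: rhs = 11, matching y values: none (0 points).
  x = 1: rhs = 0, matching y values: 0 (1 points).
  x = 2: rhs = 8, matching y values: none (0 points).
  x = 3: rhs = 2, matching y values: none (0 points).
  x = 4: rhs = 1, matching y values: 1, 12 (2 points).
  x = 5: rhs = 11, matching y values: none (0 points).
  x = 6: rhs = 12, matching y values: 5, 8 (2 points).
  x = 7: rhs = 10, matching y values: 6, 7 (2 points).
  x = 8: rhs = 11, matching y values: none (0 points).
  x = 9: rhs = 8, matching y values: none (0 points).
  x = 10: rhs = 7, matching y values: none (0 points).
  x = 11: rhs = 1, matching y values: 1, 12 (2 points).
  x = 12: rhs = 9, matching y values: 3, 10 (2 points).
Total affine count: 11.
Full point count |E(F_13)| = 11 + 1 = 12.
Hasse bound: |12 − (13+1)| = |-2| = 2 ≤ 2√13 ≈ 7.2111 ✓.


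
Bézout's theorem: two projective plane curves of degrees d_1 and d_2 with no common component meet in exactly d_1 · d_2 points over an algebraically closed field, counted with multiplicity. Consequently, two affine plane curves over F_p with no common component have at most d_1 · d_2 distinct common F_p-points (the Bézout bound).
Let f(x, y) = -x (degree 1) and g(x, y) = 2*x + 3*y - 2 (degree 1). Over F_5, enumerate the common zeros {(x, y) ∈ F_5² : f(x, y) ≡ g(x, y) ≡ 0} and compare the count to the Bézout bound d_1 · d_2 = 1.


Common zeros: {(0, 4)}; count = 1; Bézout bound = 1.

deg(f) = 1, deg(g) = 1, so Bézout bound = 1.
Scan x ∈ F_5. For each x, list the y ∈ F_5 with f(x, y) ≡ 0 and those with g(x, y) ≡ 0 (mod 5); the common zeros in that column are the intersection.
  x = 0: f ≡ 0 at y ∈ {0, 1, 2, 3, 4}; g ≡ 0 at y ∈ {4}; common: {4}.
  x = 1: f ≡ 0 at y ∈ ∅; g ≡ 0 at y ∈ {0}; common: ∅.
  x = 2: f ≡ 0 at y ∈ ∅; g ≡ 0 at y ∈ {1}; common: ∅.
  x = 3: f ≡ 0 at y ∈ ∅; g ≡ 0 at y ∈ {2}; common: ∅.
  x = 4: f ≡ 0 at y ∈ ∅; g ≡ 0 at y ∈ {3}; common: ∅.
Collecting: common zeros = {(0, 4)}, so the count is 1.
Comparison with the Bézout bound: 1 ≤ 1 = deg(f)·deg(g), as expected for curves with no common component (the bound is attained).


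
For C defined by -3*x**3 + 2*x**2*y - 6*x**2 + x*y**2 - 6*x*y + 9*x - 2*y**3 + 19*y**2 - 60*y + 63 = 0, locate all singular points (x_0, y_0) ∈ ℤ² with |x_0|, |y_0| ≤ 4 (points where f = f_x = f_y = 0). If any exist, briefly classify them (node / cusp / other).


Singular points: {(0, 3)}; classification: cusp.

Compute partial derivatives:
  f_x = -9*x**2 + 4*x*y - 12*x + y**2 - 6*y + 9.
  f_y = 2*x**2 + 2*x*y - 6*x - 6*y**2 + 38*y - 60.
Scan x_0 ∈ {−4, ..., 4}. For each x_0, f_y(x_0, y) is a polynomial in y; find its integer roots y ∈ {−4, ..., 4}, then test f_x and f at those candidates.
  x = -4: f_y(-4, y) = -6*y**2 + 30*y - 4; no integer root y with |y| ≤ 4.
  x = -3: f_y(-3, y) = -6*y**2 + 32*y - 24; no integer root y with |y| ≤ 4.
  x = -2: f_y(-2, y) = -6*y**2 + 34*y - 40; vanishes at y ∈ {4}. (-2, 4): f_x = -43 ≠ 0.
  x = -1: f_y(-1, y) = -6*y**2 + 36*y - 52; no integer root y with |y| ≤ 4.
  x = 0: f_y(0, y) = -6*y**2 + 38*y - 60; vanishes at y ∈ {3}. (0, 3): f_x = 0, f = 0 — SINGULAR.
  x = 1: f_y(1, y) = -6*y**2 + 40*y - 64; vanishes at y ∈ {4}. (1, 4): f_x = -4 ≠ 0.
  x = 2: f_y(2, y) = -6*y**2 + 42*y - 64; no integer root y with |y| ≤ 4.
  x = 3: f_y(3, y) = -6*y**2 + 44*y - 60; no integer root y with |y| ≤ 4.
  x = 4: f_y(4, y) = -6*y**2 + 46*y - 52; no integer root y with |y| ≤ 4.
Only singular point on the grid: (0, 3).
Classify: substitute x = 0 + u, y = 3 + v and expand: f = -3*u**3 + 2*u**2*v + u*v**2 - 2*v**3 + v**2.
No constant or linear terms (consistent with a singular point). Quadratic part: v**2. Cubic part: -3*u**3 + 2*u**2*v + u*v**2 - 2*v**3.
The quadratic part v**2 is a perfect square, so there is a single (double) tangent line v = 0, i.e. y = 3. Restricting the cubic part to that line (v = 0) leaves -3*u**3 ≠ 0, so f is not divisible by v and the branch is v² ≈ 3*u**3 to lowest order — this is a cusp.
Classification: cusp.


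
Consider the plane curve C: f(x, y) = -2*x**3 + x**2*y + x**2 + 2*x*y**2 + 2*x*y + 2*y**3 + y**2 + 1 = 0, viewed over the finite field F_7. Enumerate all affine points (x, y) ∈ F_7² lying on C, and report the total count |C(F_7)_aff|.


Affine F_7-points: {(0, 2), (0, 6), (1, 0), (2, 3), (5, 0), (5, 5), (6, 2), (6, 4), (6, 5)}; count = 9.

For each of the 49 pairs (x, y) ∈ F_7², evaluate f(x, y) mod 7. Record the zeros.
  x = 0: [0↦1, 1↦4, 2↦0, 3↦1, 4↦5, 5↦3, 6↦0]  zeros at y ∈ {2, 6}
  x = 1: [0↦0, 1↦1, 2↦6, 3↦6, 4↦6, 5↦4, 6↦5]  zeros at y ∈ {0}
  x = 2: [0↦3, 1↦4, 2↦6, 3↦0, 4↦5, 5↦5, 6↦5]  zeros at y ∈ {3}
  x = 3: [0↦5, 1↦1, 2↦2, 3↦6, 4↦4, 5↦1, 6↦2]  zeros at y ∈ ∅
  x = 4: [0↦1, 1↦1, 2↦3, 3↦5, 4↦5, 5↦1, 6↦5]  zeros at y ∈ ∅
  x = 5: [0↦0, 1↦6, 2↦4, 3↦6, 4↦3, 5↦0, 6↦2]  zeros at y ∈ {0, 5}
  x = 6: [0↦4, 1↦4, 2↦0, 3↦4, 4↦0, 5↦0, 6↦2]  zeros at y ∈ {2, 4, 5}
Collecting zeros: affine points = {(0, 2), (0, 6), (1, 0), (2, 3), (5, 0), (5, 5), (6, 2), (6, 4), (6, 5)}.
Total count |C(F_7)_aff| = 9.


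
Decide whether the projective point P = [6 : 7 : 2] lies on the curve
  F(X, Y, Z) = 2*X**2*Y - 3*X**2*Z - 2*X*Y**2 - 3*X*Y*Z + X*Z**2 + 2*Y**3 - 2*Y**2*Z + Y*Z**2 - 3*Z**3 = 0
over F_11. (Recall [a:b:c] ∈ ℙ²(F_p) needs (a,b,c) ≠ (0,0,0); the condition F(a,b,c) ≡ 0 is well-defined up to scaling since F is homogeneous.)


F(6,7,2) ≡ 10 (mod 11); P is NOT on the curve.

Evaluate F(6, 7, 2) term-by-term (mod 11).
  2*X**2*Y ↦ 2·36·7·1 = 504
  -3*X**2*Z ↦ -3·36·1·2 = -216
  -2*X*Y**2 ↦ -2·6·49·1 = -588
  -3*X*Y*Z ↦ -3·6·7·2 = -252
  X*Z**2 ↦ 1·6·1·4 = 24
  2*Y**3 ↦ 2·1·343·1 = 686
  -2*Y**2*Z ↦ -2·1·49·2 = -196
  Y*Z**2 ↦ 1·1·7·4 = 28
  -3*Z**3 ↦ -3·1·1·8 = -24
Sum: F(6, 7, 2) = (504) + (-216) + (-588) + (-252) + (24) + (686) + (-196) + (28) + (-24) = -34.
Reducing mod 11: -34 ≡ 10 (mod 11).
Since F(a, b, c) ≡ 10 ≠ 0 (mod 11), P does NOT lie on the curve.


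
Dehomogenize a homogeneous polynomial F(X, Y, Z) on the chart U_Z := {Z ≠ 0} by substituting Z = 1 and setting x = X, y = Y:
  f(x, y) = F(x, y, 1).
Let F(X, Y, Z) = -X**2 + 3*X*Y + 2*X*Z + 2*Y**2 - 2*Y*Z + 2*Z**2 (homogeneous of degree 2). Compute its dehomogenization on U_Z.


f(x, y) = -x**2 + 3*x*y + 2*x + 2*y**2 - 2*y + 2

On U_Z we set Z = 1. Each monomial c·X^i·Y^j·Z^k in F becomes c·x^i·y^j·1^k = c·x^i·y^j.
Substituting Z = 1: F(X, Y, 1) = -x**2 + 3*x*y + 2*x + 2*y**2 - 2*y + 2.
Note: deg(f) ≤ deg(F) = 2; strict inequality happens when F is divisible by Z (lost terms).


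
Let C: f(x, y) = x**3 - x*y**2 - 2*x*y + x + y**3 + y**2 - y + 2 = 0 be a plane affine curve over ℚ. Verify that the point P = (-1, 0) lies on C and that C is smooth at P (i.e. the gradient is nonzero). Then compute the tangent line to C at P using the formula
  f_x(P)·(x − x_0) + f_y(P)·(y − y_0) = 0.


Tangent line at P: 4*x + y + 4 = 0.

Step 1: f(-1, 0) = 0, so P lies on C.
Step 2: partial derivatives
  f_x(x, y) = 3*x**2 - y**2 - 2*y + 1, f_y(x, y) = -2*x*y - 2*x + 3*y**2 + 2*y - 1.
  f_x(P) = 4, f_y(P) = 1 (gradient nonzero, so P is smooth).
Step 3: tangent line at P: 4·(x − -1) + 1·(y − 0) = 0.
Expanding: 4*x + y + 4 = 0.


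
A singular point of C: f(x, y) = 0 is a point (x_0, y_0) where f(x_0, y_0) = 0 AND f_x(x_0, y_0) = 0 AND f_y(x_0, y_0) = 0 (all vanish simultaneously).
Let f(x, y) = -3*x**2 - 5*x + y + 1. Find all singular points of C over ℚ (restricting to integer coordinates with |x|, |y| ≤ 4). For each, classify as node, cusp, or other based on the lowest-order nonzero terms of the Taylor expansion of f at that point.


No singular points in the scanned grid; C is smooth there.

Compute partial derivatives:
  f_x = -6*x - 5.
  f_y = 1.
f_y = 1 is a nonzero constant, so f_y never vanishes: no point (x, y) can satisfy f = f_x = f_y = 0. In particular no (x, y) ∈ {−4, ..., 4}² is singular; the curve is smooth.


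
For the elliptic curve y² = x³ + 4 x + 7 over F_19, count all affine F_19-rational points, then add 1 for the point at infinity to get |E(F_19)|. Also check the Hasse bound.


Affine points = {(0, 8), (0, 11), (2, 2), (2, 17), (4, 7), (4, 12), (5, 0), (6, 0), (7, 6), (7, 13), (8, 0), (12, 4), (12, 15), (16, 5), (16, 14)}; affine count = 15; |E(F_19)| = 16.

Discriminant check: Δ ∝ 4a³ + 27b² = 4·4³ + 27·7² = 4·64 + 27·49 ≡ 2 (mod 19). Nonzero ⇒ E is nonsingular.
For each x ∈ F_19, compute rhs = x³ + 4·x + 7 mod 19, then count y ∈ F_19 with y² ≡ rhs.
  x = 0: rhs = 7, matching y values: 8, 11 (2 points).
  x = 1: rhs = 12, matching y values: none (0 points).
  x = 2: rhs = 4, matching y values: 2, 17 (2 points).
  x = 3: rhs = 8, matching y values: none (0 points).
  x = 4: rhs = 11, matching y values: 7, 12 (2 points).
  x = 5: rhs = 0, matching y values: 0 (1 points).
  x = 6: rhs = 0, matching y values: 0 (1 points).
  x = 7: rhs = 17, matching y values: 6, 13 (2 points).
  x = 8: rhs = 0, matching y values: 0 (1 points).
  x = 9: rhs = 12, matching y values: none (0 points).
  x = 10: rhs = 2, matching y values: none (0 points).
  x = 11: rhs = 14, matching y values: none (0 points).
  x = 12: rhs = 16, matching y values: 4, 15 (2 points).
  x = 13: rhs = 14, matching y values: none (0 points).
  x = 14: rhs = 14, matching y values: none (0 points).
  x = 15: rhs = 3, matching y values: none (0 points).
  x = 16: rhs = 6, matching y values: 5, 14 (2 points).
  x = 17: rhs = 10, matching y values: none (0 points).
  x = 18: rhs = 2, matching y values: none (0 points).
Total affine count: 15.
Full point count |E(F_19)| = 15 + 1 = 16.
Hasse bound: |16 − (19+1)| = |-4| = 4 ≤ 2√19 ≈ 8.7178 ✓.


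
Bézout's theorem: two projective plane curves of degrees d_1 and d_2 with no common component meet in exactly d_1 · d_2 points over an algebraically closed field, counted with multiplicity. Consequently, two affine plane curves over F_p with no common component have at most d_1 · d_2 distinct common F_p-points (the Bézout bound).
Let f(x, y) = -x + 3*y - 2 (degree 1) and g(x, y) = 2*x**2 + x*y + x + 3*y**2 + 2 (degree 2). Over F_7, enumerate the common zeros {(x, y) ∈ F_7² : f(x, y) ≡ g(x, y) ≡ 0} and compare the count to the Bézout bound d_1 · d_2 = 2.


Common zeros: ∅; count = 0; Bézout bound = 2.

deg(f) = 1, deg(g) = 2, so Bézout bound = 2.
Scan x ∈ F_7. For each x, list the y ∈ F_7 with f(x, y) ≡ 0 and those with g(x, y) ≡ 0 (mod 7); the common zeros in that column are the intersection.
  x = 0: f ≡ 0 at y ∈ {3}; g ≡ 0 at y ∈ {2, 5}; common: ∅.
  x = 1: f ≡ 0 at y ∈ {1}; g ≡ 0 at y ∈ {3, 6}; common: ∅.
  x = 2: f ≡ 0 at y ∈ {6}; g ≡ 0 at y ∈ {2}; common: ∅.
  x = 3: f ≡ 0 at y ∈ {4}; g ≡ 0 at y ∈ ∅; common: ∅.
  x = 4: f ≡ 0 at y ∈ {2}; g ≡ 0 at y ∈ {3, 5}; common: ∅.
  x = 5: f ≡ 0 at y ∈ {0}; g ≡ 0 at y ∈ ∅; common: ∅.
  x = 6: f ≡ 0 at y ∈ {5}; g ≡ 0 at y ∈ {6}; common: ∅.
Collecting: common zeros = ∅, so the count is 0.
Comparison with the Bézout bound: 0 ≤ 2 = deg(f)·deg(g), as expected for curves with no common component (the affine F_7-count falls short of the bound because intersections may lie at infinity, over extension fields, or carry multiplicity).


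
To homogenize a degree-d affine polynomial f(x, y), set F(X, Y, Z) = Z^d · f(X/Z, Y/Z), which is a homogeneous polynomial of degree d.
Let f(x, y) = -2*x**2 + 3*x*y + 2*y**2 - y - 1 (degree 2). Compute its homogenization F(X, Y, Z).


F(X, Y, Z) = -2*X**2 + 3*X*Y + 2*Y**2 - Y*Z - Z**2

deg(f) = 2.
Substitute x = X/Z, y = Y/Z into f, then multiply by Z^2.
  monomial -2·x^2·y^0 ↦ -2·X^2·Y^0·Z^0.
  monomial 3·x^1·y^1 ↦ 3·X^1·Y^1·Z^0.
  monomial 2·x^0·y^2 ↦ 2·X^0·Y^2·Z^0.
  monomial -1·x^0·y^1 ↦ -1·X^0·Y^1·Z^1.
  monomial -1·x^0·y^0 ↦ -1·X^0·Y^0·Z^2.
Collecting: F(X, Y, Z) = -2*X**2 + 3*X*Y + 2*Y**2 - Y*Z - Z**2.


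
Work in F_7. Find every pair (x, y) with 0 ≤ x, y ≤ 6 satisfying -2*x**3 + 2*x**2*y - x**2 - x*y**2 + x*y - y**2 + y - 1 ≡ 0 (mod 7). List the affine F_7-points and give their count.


Affine F_7-points: {(0, 3), (0, 5), (2, 0), (2, 6), (4, 2), (4, 4), (6, 0)}; count = 7.

For each of the 49 pairs (x, y) ∈ F_7², evaluate f(x, y) mod 7. Record the zeros.
  x = 0: [0↦6, 1↦6, 2↦4, 3↦0, 4↦1, 5↦0, 6↦4]  zeros at y ∈ {3, 5}
  x = 1: [0↦3, 1↦5, 2↦3, 3↦4, 4↦1, 5↦1, 6↦4]  zeros at y ∈ ∅
  x = 2: [0↦0, 1↦1, 2↦3, 3↦6, 4↦3, 5↦1, 6↦0]  zeros at y ∈ {0, 6}
  x = 3: [0↦6, 1↦3, 2↦6, 3↦1, 4↦2, 5↦2, 6↦1]  zeros at y ∈ ∅
  x = 4: [0↦2, 1↦6, 2↦0, 3↦5, 4↦0, 5↦6, 6↦2]  zeros at y ∈ {2, 4}
  x = 5: [0↦4, 1↦5, 2↦1, 3↦6, 4↦6, 5↦1, 6↦5]  zeros at y ∈ ∅
  x = 6: [0↦0, 1↦2, 2↦4, 3↦6, 4↦1, 5↦3, 6↦5]  zeros at y ∈ {0}
Collecting zeros: affine points = {(0, 3), (0, 5), (2, 0), (2, 6), (4, 2), (4, 4), (6, 0)}.
Total count |C(F_7)_aff| = 7.
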